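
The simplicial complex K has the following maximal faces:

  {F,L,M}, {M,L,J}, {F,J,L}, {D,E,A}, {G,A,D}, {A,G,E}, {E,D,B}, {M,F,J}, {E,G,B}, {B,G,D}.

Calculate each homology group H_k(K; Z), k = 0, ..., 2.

H_0 = Z^2,  H_1 = 0,  H_2 = Z^2.

Order the vertices as A < B < D < E < F < G < J < L < M. Listing each simplex with vertices in this order, K has dimension 2 with simplices:

  0-simplices (9): A, B, D, E, F, G, J, L, M
  1-simplices (15): AD, AE, AG, BD, BE, BG, DE, DG, EG, FJ, FL, FM, JL, JM, LM
  2-simplices (10): ADE, ADG, AEG, BDE, BDG, BEG, FJL, FJM, FLM, JLM

Hence C_0 ≅ Z^9, C_1 ≅ Z^15, C_2 ≅ Z^10.

∂_1: C_1 → C_0 is given by ∂[p,q] = [q] − [p]. For instance
  ∂FL = L − F.
As a 9×15 matrix over Z this has rank 7, with invariant factors (1,1,1,1,1,1,1).

∂_2: C_2 → C_1 sends each 2-simplex [p,q,r] to [q,r] − [p,r] + [p,q]. For instance
  ∂FJL = JL − FL + FJ,
  ∂ADE = DE − AE + AD.
The resulting 15×10 matrix has rank 8, and its Smith normal form has invariant factors (1,1,1,1,1,1,1,1).

Now H_k = ker ∂_k / im ∂_{k+1}, so:

  H_0: rank C_0 − rank ∂_1 = 9 − 7 = 2, and the invariant factors of ∂_1 are all 1, so H_0 ≅ Z^2.
  H_1: rank ker ∂_1 − rank ∂_2 = (15 − 7) − 8 = 0, and the invariant factors of ∂_2 are all 1, so H_1 ≅ 0.
  H_2: rank ker ∂_2 − rank ∂_3 = (10 − 8) − 0 = 2, and there is no ∂_3, so H_2 ≅ Z^2.

As a check, the Euler characteristic is 9 − 15 + 10 = 4, which agrees with 2 − 0 + 2 = 4.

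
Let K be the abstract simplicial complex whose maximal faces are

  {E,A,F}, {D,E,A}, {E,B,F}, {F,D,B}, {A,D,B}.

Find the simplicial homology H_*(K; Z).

H_0 ≅ Z,  H_1 ≅ Z,  H_2 = 0.

We work with the vertex ordering A < B < D < E < F. The simplices of K, each written with vertices in increasing order, are:

  0-simplices (5): A, B, D, E, F
  1-simplices (10): AB, AD, AE, AF, BD, BE, BF, DE, DF, EF
  2-simplices (5): ABD, ADE, AEF, BDF, BEF

giving chain groups C_0 ≅ Z^5, C_1 ≅ Z^10, C_2 ≅ Z^5.

The boundary map ∂_1: C_1 → C_0 is given by ∂[p,q] = [q] − [p]. For instance
  ∂BE = E − B.
As a 5×10 matrix over Z this has rank 4, with invariant factors (1,1,1,1).

∂_2: C_2 → C_1 acts by ∂[p,q,r] = [q,r] − [p,r] + [p,q]. For instance
  ∂BEF = EF − BF + BE,
  ∂ABD = BD − AD + AB.
This gives a 10×5 integer matrix of rank 5; reducing to Smith normal form yields diagonal entries (1,1,1,1,1).

Reading off H_k = ker ∂_k / im ∂_{k+1}:

  H_0: rank C_0 − rank ∂_1 = 5 − 4 = 1, and the invariant factors of ∂_1 are all 1, so H_0 ≅ Z.
  H_1: rank ker ∂_1 − rank ∂_2 = (10 − 4) − 5 = 1, and the invariant factors of ∂_2 are all 1, so H_1 ≅ Z.
  H_2: rank ker ∂_2 − rank ∂_3 = (5 − 5) − 0 = 0, and there is no ∂_3, so H_2 ≅ 0.

As a check, the Euler characteristic is 5 − 10 + 5 = 0, which agrees with 1 − 1 + 0 = 0.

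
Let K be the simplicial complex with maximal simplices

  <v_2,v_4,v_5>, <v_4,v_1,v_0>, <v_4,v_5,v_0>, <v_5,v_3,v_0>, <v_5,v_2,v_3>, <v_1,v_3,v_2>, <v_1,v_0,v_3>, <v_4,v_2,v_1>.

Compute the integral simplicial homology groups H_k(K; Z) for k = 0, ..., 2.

H_0 ≅ Z,  H_1 = 0,  H_2 ≅ Z.

Take the total order v_0 < v_1 < v_2 < v_3 < v_4 < v_5 on the vertex set. Then K (dimension 2) consists of the simplices:

  0-simplices (6): [v_0], [v_1], [v_2], [v_3], [v_4], [v_5]
  1-simplices (12): [v_0,v_1], [v_0,v_3], [v_0,v_4], [v_0,v_5], [v_1,v_2], [v_1,v_3], [v_1,v_4], [v_2,v_3], [v_2,v_4], [v_2,v_5], [v_3,v_5], [v_4,v_5]
  2-simplices (8): [v_0,v_1,v_3], [v_0,v_1,v_4], [v_0,v_3,v_5], [v_0,v_4,v_5], [v_1,v_2,v_3], [v_1,v_2,v_4], [v_2,v_3,v_5], [v_2,v_4,v_5]

so the chain groups are C_0 ≅ Z^6, C_1 ≅ Z^12, C_2 ≅ Z^8.

The boundary map ∂_1: C_1 → C_0 sends each edge [p,q] (with p < q) to q − p.
The resulting 6×12 matrix has rank 5, and its Smith normal form has invariant factors (1,1,1,1,1).

Boundary ∂_2: C_2 → C_1 maps a triangle to the signed sum of its edges. For instance
  ∂[v_0,v_1,v_4] = [v_1,v_4] − [v_0,v_4] + [v_0,v_1],
  ∂[v_2,v_4,v_5] = [v_4,v_5] − [v_2,v_5] + [v_2,v_4].
As a 12×8 matrix over Z this has rank 7, with invariant factors (1,1,1,1,1,1,1).

Now H_k = ker ∂_k / im ∂_{k+1}, so:

  H_0: rank C_0 − rank ∂_1 = 6 − 5 = 1, and the invariant factors of ∂_1 are all 1, so H_0 ≅ Z.
  H_1: rank ker ∂_1 − rank ∂_2 = (12 − 5) − 7 = 0, and the invariant factors of ∂_2 are all 1, so H_1 ≅ 0.
  H_2: rank ker ∂_2 − rank ∂_3 = (8 − 7) − 0 = 1, and there is no ∂_3, so H_2 ≅ Z.

As a check, the Euler characteristic is 6 − 12 + 8 = 2, which agrees with 1 − 0 + 1 = 2.
(K is a triangulation of the 2-sphere S^2.)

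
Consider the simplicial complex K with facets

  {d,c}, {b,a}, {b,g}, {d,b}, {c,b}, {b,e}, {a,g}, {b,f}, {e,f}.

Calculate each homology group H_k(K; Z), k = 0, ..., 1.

H_0 = Z,  H_1 = Z^3.

Take the total order a < b < c < d < e < f < g on the vertex set. Then K (dimension 1) consists of the simplices:

  0-simplices (7): a, b, c, d, e, f, g
  1-simplices (9): ab, ag, bc, bd, be, bf, bg, cd, ef

Hence C_0 ≅ Z^7, C_1 ≅ Z^9.

∂_1: C_1 → C_0 is given by ∂[p,q] = [q] − [p].
The resulting 7×9 matrix has rank 6, and its Smith normal form has invariant factors (1,1,1,1,1,1).

Now H_k = ker ∂_k / im ∂_{k+1}, so:

  H_0: rank C_0 − rank ∂_1 = 7 − 6 = 1, and the invariant factors of ∂_1 are all 1, so H_0 ≅ Z.
  H_1: rank ker ∂_1 − rank ∂_2 = (9 − 6) − 0 = 3, and there is no ∂_2, so H_1 ≅ Z^3.

(K is a triangulation of a wedge of 3 circles.)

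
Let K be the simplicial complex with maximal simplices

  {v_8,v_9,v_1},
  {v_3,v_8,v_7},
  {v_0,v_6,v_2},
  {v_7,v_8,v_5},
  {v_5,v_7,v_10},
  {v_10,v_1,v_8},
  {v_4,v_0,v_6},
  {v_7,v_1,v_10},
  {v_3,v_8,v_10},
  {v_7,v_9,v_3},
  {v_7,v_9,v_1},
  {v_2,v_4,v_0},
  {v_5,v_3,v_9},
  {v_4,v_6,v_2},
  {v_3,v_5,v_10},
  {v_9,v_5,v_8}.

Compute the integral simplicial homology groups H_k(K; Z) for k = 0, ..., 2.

Order the vertices as v_0 < v_1 < v_2 < v_3 < v_4 < v_5 < v_6 < v_7 < v_8 < v_9 < v_10. Listing each simplex with vertices in this order, K has dimension 2 with simplices:

  0-simplices (11): [v_0], [v_1], [v_2], [v_3], [v_4], [v_5], [v_6], [v_7], [v_8], [v_9], [v_10]
  1-simplices (24): (24 of them)
  2-simplices (16): (16 of them)

giving chain groups C_0 ≅ Z^11, C_1 ≅ Z^24, C_2 ≅ Z^16.

The boundary map ∂_1: C_1 → C_0 sends each edge [p,q] (with p < q) to q − p. For instance
  ∂[v_0,v_2] = [v_2] − [v_0].
As a 11×24 matrix over Z this has rank 9, with invariant factors (1,1,1,1,1,1,1,1,1).

Boundary ∂_2: C_2 → C_1 acts by ∂[p,q,r] = [q,r] − [p,r] + [p,q]. For instance
  ∂[v_2,v_4,v_6] = [v_4,v_6] − [v_2,v_6] + [v_2,v_4],
  ∂[v_5,v_7,v_10] = [v_7,v_10] − [v_5,v_10] + [v_5,v_7].
As a 24×16 matrix over Z this has rank 15, with invariant factors (1,1,1,1,1,1,1,1,1,1,1,1,1,1,2).

Reading off H_k = ker ∂_k / im ∂_{k+1}:

  H_0: rank C_0 − rank ∂_1 = 11 − 9 = 2, and the invariant factors of ∂_1 are all 1, so H_0 = Z^2.
  H_1: rank ker ∂_1 − rank ∂_2 = (24 − 9) − 15 = 0, and ∂_2 has invariant factor 2 > 1, so H_1 = Z_2.
  H_2: rank ker ∂_2 − rank ∂_3 = (16 − 15) − 0 = 1, and there is no ∂_3, so H_2 = Z.

(K is a triangulation of the disjoint union of the real projective plane RP^2 and the 2-sphere S^2.)

H_0 ≅ Z^2,  H_1 ≅ Z_2,  H_2 ≅ Z.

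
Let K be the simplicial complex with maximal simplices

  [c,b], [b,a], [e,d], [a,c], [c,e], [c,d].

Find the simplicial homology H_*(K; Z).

We work with the vertex ordering a < b < c < d < e. The simplices of K, each written with vertices in increasing order, are:

  0-simplices (5): a, b, c, d, e
  1-simplices (6): ab, ac, bc, cd, ce, de

so the chain groups are C_0 ≅ Z^5, C_1 ≅ Z^6.

Boundary ∂_1: C_1 → C_0 maps an edge to its endpoints' difference, ∂[p,q] = q − p. For instance
  ∂ac = c − a.
The resulting 5×6 matrix has rank 4, and its Smith normal form has invariant factors (1,1,1,1).

Now H_k = ker ∂_k / im ∂_{k+1}, so:

  H_0: rank C_0 − rank ∂_1 = 5 − 4 = 1, and the invariant factors of ∂_1 are all 1, so H_0 ≅ Z.
  H_1: rank ker ∂_1 − rank ∂_2 = (6 − 4) − 0 = 2, and there is no ∂_2, so H_1 ≅ Z^2.

As a check, the Euler characteristic is 5 − 6 = -1, which agrees with 1 − 2 = -1.

H_0 ≅ Z,  H_1 ≅ Z^2.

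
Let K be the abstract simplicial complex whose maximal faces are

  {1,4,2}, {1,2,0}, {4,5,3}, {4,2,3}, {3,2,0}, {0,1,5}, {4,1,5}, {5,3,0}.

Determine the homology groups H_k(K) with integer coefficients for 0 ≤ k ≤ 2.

H_0 = Z,  H_1 = 0,  H_2 = Z.

K has 6 vertices, 12 edges, 8 triangles.
rank ∂_0 = 0, rank ∂_1 = 5 ⇒ b_0 = 6 − 0 − 5 = 1; all invariant factors of ∂_1 are 1 so no torsion. So H_0 ≅ Z.
rank ∂_1 = 5, rank ∂_2 = 7 ⇒ b_1 = 12 − 5 − 7 = 0; all invariant factors of ∂_2 are 1 so no torsion. So H_1 ≅ 0.
rank ∂_2 = 7, rank ∂_3 = 0 ⇒ b_2 = 8 − 7 − 0 = 1. So H_2 ≅ Z.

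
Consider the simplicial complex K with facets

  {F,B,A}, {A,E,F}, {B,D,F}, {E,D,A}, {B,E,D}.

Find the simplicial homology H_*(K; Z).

Order the vertices as A < B < D < E < F. Listing each simplex with vertices in this order, K has dimension 2 with simplices:

  0-simplices (5): A, B, D, E, F
  1-simplices (10): AB, AD, AE, AF, BD, BE, BF, DE, DF, EF
  2-simplices (5): ABF, ADE, AEF, BDE, BDF

so the chain groups are C_0 ≅ Z^5, C_1 ≅ Z^10, C_2 ≅ Z^5.

The boundary map ∂_1: C_1 → C_0 maps an edge to its endpoints' difference, ∂[p,q] = q − p. For instance
  ∂AB = B − A.
As a 5×10 matrix over Z this has rank 4, with invariant factors (1,1,1,1).

∂_2: C_2 → C_1 maps a triangle to the signed sum of its edges. For instance
  ∂BDE = DE − BE + BD,
  ∂BDF = DF − BF + BD.
This gives a 10×5 integer matrix of rank 5; reducing to Smith normal form yields diagonal entries (1,1,1,1,1).

Computing H_k = (kernel of ∂_k) / (image of ∂_{k+1}):

  H_0: rank C_0 − rank ∂_1 = 5 − 4 = 1, and the invariant factors of ∂_1 are all 1, so H_0 ≅ Z.
  H_1: rank ker ∂_1 − rank ∂_2 = (10 − 4) − 5 = 1, and the invariant factors of ∂_2 are all 1, so H_1 ≅ Z.
  H_2: rank ker ∂_2 − rank ∂_3 = (5 − 5) − 0 = 0, and there is no ∂_3, so H_2 ≅ 0.

H_0 ≅ Z,  H_1 ≅ Z,  H_2 = 0.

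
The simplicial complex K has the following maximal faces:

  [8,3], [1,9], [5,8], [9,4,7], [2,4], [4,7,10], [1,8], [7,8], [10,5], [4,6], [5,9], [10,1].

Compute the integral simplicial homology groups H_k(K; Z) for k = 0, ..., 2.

H_0 = Z,  H_1 = Z^4,  H_2 = 0.

Order the vertices as 1 < 2 < 3 < 4 < 5 < 6 < 7 < 8 < 9 < 10. Listing each simplex with vertices in this order, K has dimension 2 with simplices:

  0-simplices (10): [1], [2], [3], [4], [5], [6], [7], [8], [9], [10]
  1-simplices (15): [1,8], [1,9], [1,10], [2,4], [3,8], [4,6], [4,7], [4,9], [4,10], [5,8], [5,9], [5,10], [7,8], [7,9], [7,10]
  2-simplices (2): [4,7,9], [4,7,10]

giving chain groups C_0 ≅ Z^10, C_1 ≅ Z^15, C_2 ≅ Z^2.

Boundary ∂_1: C_1 → C_0 sends each edge [p,q] (with p < q) to q − p.
As a 10×15 matrix over Z this has rank 9, with invariant factors (1,1,1,1,1,1,1,1,1).

The boundary map ∂_2: C_2 → C_1 maps a triangle to the signed sum of its edges. For instance
  ∂[4,7,9] = [7,9] − [4,9] + [4,7],
  ∂[4,7,10] = [7,10] − [4,10] + [4,7].
This gives a 15×2 integer matrix of rank 2; reducing to Smith normal form yields diagonal entries (1,1).

From H_k ≅ ker(∂_k) / im(∂_{k+1}) we obtain:

  H_0: rank C_0 − rank ∂_1 = 10 − 9 = 1, and the invariant factors of ∂_1 are all 1, so H_0 ≅ Z.
  H_1: rank ker ∂_1 − rank ∂_2 = (15 − 9) − 2 = 4, and the invariant factors of ∂_2 are all 1, so H_1 ≅ Z^4.
  H_2: rank ker ∂_2 − rank ∂_3 = (2 − 2) − 0 = 0, and there is no ∂_3, so H_2 ≅ 0.

As a check, the Euler characteristic is 10 − 15 + 2 = -3, which agrees with 1 − 4 + 0 = -3.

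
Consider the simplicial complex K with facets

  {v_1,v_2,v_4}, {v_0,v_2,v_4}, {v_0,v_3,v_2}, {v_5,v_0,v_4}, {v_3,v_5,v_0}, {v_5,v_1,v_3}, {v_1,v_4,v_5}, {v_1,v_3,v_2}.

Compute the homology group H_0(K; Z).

H_0 ≅ Z.

Order the vertices as v_0 < v_1 < v_2 < v_3 < v_4 < v_5. Listing each simplex with vertices in this order, K has dimension 2 with simplices:

  0-simplices (6): [v_0], [v_1], [v_2], [v_3], [v_4], [v_5]
  1-simplices (12): [v_0,v_2], [v_0,v_3], [v_0,v_4], [v_0,v_5], [v_1,v_2], [v_1,v_3], [v_1,v_4], [v_1,v_5], [v_2,v_3], [v_2,v_4], [v_3,v_5], [v_4,v_5]
  2-simplices (8): [v_0,v_2,v_3], [v_0,v_2,v_4], [v_0,v_3,v_5], [v_0,v_4,v_5], [v_1,v_2,v_3], [v_1,v_2,v_4], [v_1,v_3,v_5], [v_1,v_4,v_5]

giving chain groups C_0 ≅ Z^6, C_1 ≅ Z^12, C_2 ≅ Z^8.

∂_1: C_1 → C_0 sends each edge [p,q] (with p < q) to q − p.
The resulting 6×12 matrix has rank 5, and its Smith normal form has invariant factors (1,1,1,1,1).

∂_2: C_2 → C_1 acts by ∂[p,q,r] = [q,r] − [p,r] + [p,q]. For instance
  ∂[v_0,v_3,v_5] = [v_3,v_5] − [v_0,v_5] + [v_0,v_3],
  ∂[v_1,v_4,v_5] = [v_4,v_5] − [v_1,v_5] + [v_1,v_4].
The resulting 12×8 matrix has rank 7, and its Smith normal form has invariant factors (1,1,1,1,1,1,1).

Reading off H_k = ker ∂_k / im ∂_{k+1}:

  H_0: rank C_0 − rank ∂_1 = 6 − 5 = 1, and the invariant factors of ∂_1 are all 1, so H_0 ≅ Z.

(K is a triangulation of the 2-sphere S^2.)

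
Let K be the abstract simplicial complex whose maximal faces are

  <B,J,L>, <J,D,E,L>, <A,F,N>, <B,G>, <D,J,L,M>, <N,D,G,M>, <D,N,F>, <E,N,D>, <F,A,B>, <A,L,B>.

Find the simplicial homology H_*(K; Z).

Take the total order A < B < D < E < F < G < J < L < M < N on the vertex set. Then K (dimension 3) consists of the simplices:

  0-simplices (10): A, B, D, E, F, G, J, L, M, N
  1-simplices (25): AB, AF, AL, AN, BF, BG, BJ, BL, DE, DF, DG, DJ, DL, DM, DN, EJ, EL, EN, FN, GM, GN, JL, JM, LM, MN
  2-simplices (17): ABF, ABL, AFN, BJL, DEJ, DEL, DEN, DFN, DGM, DGN, DJL, DJM, DLM, DMN, EJL, GMN, JLM
  3-simplices (3): DEJL, DGMN, DJLM

Hence C_0 ≅ Z^10, C_1 ≅ Z^25, C_2 ≅ Z^17, C_3 ≅ Z^3.

Boundary ∂_1: C_1 → C_0 is given by ∂[p,q] = [q] − [p].
As a 10×25 matrix over Z this has rank 9, with invariant factors (1,1,1,1,1,1,1,1,1).

∂_2: C_2 → C_1 acts by ∂[p,q,r] = [q,r] − [p,r] + [p,q]. For instance
  ∂ABF = BF − AF + AB,
  ∂DFN = FN − DN + DF.
This gives a 25×17 integer matrix of rank 14; reducing to Smith normal form yields diagonal entries (1,1,1,1,1,1,1,1,1,1,1,1,1,1).

Boundary ∂_3: C_3 → C_2 sends each 3-simplex σ to the alternating sum Σ_i (−1)^i (σ with its i-th vertex removed). For instance
  ∂DGMN = GMN − DMN + DGN − DGM,
  ∂DJLM = JLM − DLM + DJM − DJL.
The 17×3 boundary matrix has rank 3 and Smith normal form diag(1,1,1).

Computing H_k = (kernel of ∂_k) / (image of ∂_{k+1}):

  H_0: rank C_0 − rank ∂_1 = 10 − 9 = 1, and the invariant factors of ∂_1 are all 1, so H_0 = Z.
  H_1: rank ker ∂_1 − rank ∂_2 = (25 − 9) − 14 = 2, and the invariant factors of ∂_2 are all 1, so H_1 = Z^2.
  H_2: rank ker ∂_2 − rank ∂_3 = (17 − 14) − 3 = 0, and the invariant factors of ∂_3 are all 1, so H_2 = 0.
  H_3: rank ker ∂_3 − rank ∂_4 = (3 − 3) − 0 = 0, and there is no ∂_4, so H_3 = 0.

H_0 = Z,  H_1 = Z^2,  H_2 = 0,  H_3 = 0.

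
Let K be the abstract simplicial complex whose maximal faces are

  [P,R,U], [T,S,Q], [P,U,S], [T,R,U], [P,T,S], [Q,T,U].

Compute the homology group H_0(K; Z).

Take the total order P < Q < R < S < T < U on the vertex set. Then K (dimension 2) consists of the simplices:

  0-simplices (6): P, Q, R, S, T, U
  1-simplices (12): PR, PS, PT, PU, QS, QT, QU, RT, RU, ST, SU, TU
  2-simplices (6): PRU, PST, PSU, QST, QTU, RTU

giving chain groups C_0 ≅ Z^6, C_1 ≅ Z^12, C_2 ≅ Z^6.

The boundary map ∂_1: C_1 → C_0 maps an edge to its endpoints' difference, ∂[p,q] = q − p. For instance
  ∂SU = U − S.
The 6×12 boundary matrix has rank 5 and Smith normal form diag(1,1,1,1,1).

The boundary map ∂_2: C_2 → C_1 maps a triangle to the signed sum of its edges. For instance
  ∂QTU = TU − QU + QT,
  ∂PST = ST − PT + PS.
The 12×6 boundary matrix has rank 6 and Smith normal form diag(1,1,1,1,1,1).

Reading off H_k = ker ∂_k / im ∂_{k+1}:

  H_0: rank C_0 − rank ∂_1 = 6 − 5 = 1, and the invariant factors of ∂_1 are all 1, so H_0 = Z.

(K is a triangulation of the cylinder S^1 x I.)

H_0 ≅ Z.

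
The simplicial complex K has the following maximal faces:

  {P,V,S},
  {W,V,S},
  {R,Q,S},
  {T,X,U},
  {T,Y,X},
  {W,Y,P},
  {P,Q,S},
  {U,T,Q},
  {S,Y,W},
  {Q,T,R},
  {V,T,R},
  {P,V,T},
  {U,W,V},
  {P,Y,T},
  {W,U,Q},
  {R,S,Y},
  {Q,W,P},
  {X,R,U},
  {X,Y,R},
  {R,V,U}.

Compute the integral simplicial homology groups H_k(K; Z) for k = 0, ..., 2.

Order the vertices as P < Q < R < S < T < U < V < W < X < Y. Listing each simplex with vertices in this order, K has dimension 2 with simplices:

  0-simplices (10): P, Q, R, S, T, U, V, W, X, Y
  1-simplices (30): PQ, PS, PT, PV, PW, PY, QR, QS, QT, QU, QW, RS, RT, RU, RV, RX, RY, SV, SW, SY, TU, TV, TX, TY, UV, UW, UX, VW, WY, XY
  2-simplices (20): PQS, PQW, PSV, PTV, PTY, PWY, QRS, QRT, QTU, QUW, RSY, RTV, RUV, RUX, RXY, SVW, SWY, TUX, TXY, UVW

Hence C_0 ≅ Z^10, C_1 ≅ Z^30, C_2 ≅ Z^20.

∂_1: C_1 → C_0 is given by ∂[p,q] = [q] − [p]. For instance
  ∂PS = S − P.
This gives a 10×30 integer matrix of rank 9; reducing to Smith normal form yields diagonal entries (1,1,1,1,1,1,1,1,1).

∂_2: C_2 → C_1 sends each 2-simplex [p,q,r] to [q,r] − [p,r] + [p,q]. For instance
  ∂QTU = TU − QU + QT,
  ∂SVW = VW − SW + SV.
The resulting 30×20 matrix has rank 20, and its Smith normal form has invariant factors (1,1,1,1,1,1,1,1,1,1,1,1,1,1,1,1,1,1,1,2).

From H_k ≅ ker(∂_k) / im(∂_{k+1}) we obtain:

  H_0: rank C_0 − rank ∂_1 = 10 − 9 = 1, and the invariant factors of ∂_1 are all 1, so H_0 ≅ Z.
  H_1: rank ker ∂_1 − rank ∂_2 = (30 − 9) − 20 = 1, and ∂_2 has invariant factor 2 > 1, so H_1 ≅ Z ⊕ Z/2.
  H_2: rank ker ∂_2 − rank ∂_3 = (20 − 20) − 0 = 0, and there is no ∂_3, so H_2 ≅ 0.

H_0 ≅ Z,  H_1 ≅ Z ⊕ Z/2,  H_2 = 0.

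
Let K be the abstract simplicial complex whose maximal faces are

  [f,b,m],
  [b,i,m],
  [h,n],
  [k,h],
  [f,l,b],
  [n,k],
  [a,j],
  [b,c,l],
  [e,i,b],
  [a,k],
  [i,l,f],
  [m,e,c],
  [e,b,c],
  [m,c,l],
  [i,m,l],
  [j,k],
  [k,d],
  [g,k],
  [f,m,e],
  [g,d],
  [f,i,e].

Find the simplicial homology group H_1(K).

We work with the vertex ordering a < b < c < d < e < f < g < h < i < j < k < l < m < n. The simplices of K, each written with vertices in increasing order, are:

  0-simplices (14): a, b, c, d, e, f, g, h, i, j, k, l, m, n
  1-simplices (27): aj, ak, bc, be, bf, bi, bl, bm, ce, cl, cm, dg, dk, ef, ei, em, fi, fl, fm, gk, hk, hn, il, im, jk, kn, lm
  2-simplices (12): bce, bcl, bei, bfl, bfm, bim, cem, clm, efi, efm, fil, ilm

so the chain groups are C_0 ≅ Z^14, C_1 ≅ Z^27, C_2 ≅ Z^12.

∂_1: C_1 → C_0 maps an edge to its endpoints' difference, ∂[p,q] = q − p.
This gives a 14×27 integer matrix of rank 12; reducing to Smith normal form yields diagonal entries (1,1,1,1,1,1,1,1,1,1,1,1).

The boundary map ∂_2: C_2 → C_1 sends each 2-simplex [p,q,r] to [q,r] − [p,r] + [p,q]. For instance
  ∂cem = em − cm + ce,
  ∂ilm = lm − im + il.
The resulting 27×12 matrix has rank 12, and its Smith normal form has invariant factors (1,1,1,1,1,1,1,1,1,1,1,2).

Reading off H_k = ker ∂_k / im ∂_{k+1}:

  H_1: rank ker ∂_1 − rank ∂_2 = (27 − 12) − 12 = 3, and ∂_2 has invariant factor 2 > 1, so H_1 ≅ Z^3 ⊕ Z/2Z.

H_1 = Z^3 ⊕ Z/2Z.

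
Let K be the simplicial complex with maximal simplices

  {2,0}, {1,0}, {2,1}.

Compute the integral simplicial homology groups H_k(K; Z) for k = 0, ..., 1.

H_0 ≅ Z,  H_1 ≅ Z.

Order the vertices as 0 < 1 < 2. Listing each simplex with vertices in this order, K has dimension 1 with simplices:

  0-simplices (3): [0], [1], [2]
  1-simplices (3): [0,1], [0,2], [1,2]

Hence C_0 ≅ Z^3, C_1 ≅ Z^3.

∂_1: C_1 → C_0 maps an edge to its endpoints' difference, ∂[p,q] = q − p.
This gives a 3×3 integer matrix of rank 2; reducing to Smith normal form yields diagonal entries (1,1).

Computing H_k = (kernel of ∂_k) / (image of ∂_{k+1}):

  H_0: rank C_0 − rank ∂_1 = 3 − 2 = 1, and the invariant factors of ∂_1 are all 1, so H_0 ≅ Z.
  H_1: rank ker ∂_1 − rank ∂_2 = (3 − 2) − 0 = 1, and there is no ∂_2, so H_1 ≅ Z.

As a check, the Euler characteristic is 3 − 3 = 0, which agrees with 1 − 1 = 0.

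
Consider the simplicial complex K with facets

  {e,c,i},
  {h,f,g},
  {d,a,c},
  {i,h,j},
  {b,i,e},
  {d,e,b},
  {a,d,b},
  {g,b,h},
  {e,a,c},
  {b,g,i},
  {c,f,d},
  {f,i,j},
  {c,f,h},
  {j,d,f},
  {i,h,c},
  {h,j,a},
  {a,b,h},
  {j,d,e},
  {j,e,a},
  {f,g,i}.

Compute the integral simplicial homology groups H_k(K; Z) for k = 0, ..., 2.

We work with the vertex ordering a < b < c < d < e < f < g < h < i < j. The simplices of K, each written with vertices in increasing order, are:

  0-simplices (10): a, b, c, d, e, f, g, h, i, j
  1-simplices (30): ab, ac, ad, ae, ah, aj, bd, be, bg, bh, bi, cd, ce, cf, ch, ci, de, df, dj, ei, ej, fg, fh, fi, fj, gh, gi, hi, hj, ij
  2-simplices (20): abd, abh, acd, ace, aej, ahj, bde, bei, bgh, bgi, cdf, cei, cfh, chi, dej, dfj, fgh, fgi, fij, hij

giving chain groups C_0 ≅ Z^10, C_1 ≅ Z^30, C_2 ≅ Z^20.

Boundary ∂_1: C_1 → C_0 is given by ∂[p,q] = [q] − [p]. For instance
  ∂de = e − d.
The 10×30 boundary matrix has rank 9 and Smith normal form diag(1,1,1,1,1,1,1,1,1).

∂_2: C_2 → C_1 maps a triangle to the signed sum of its edges. For instance
  ∂ace = ce − ae + ac,
  ∂abh = bh − ah + ab.
This gives a 30×20 integer matrix of rank 20; reducing to Smith normal form yields diagonal entries (1,1,1,1,1,1,1,1,1,1,1,1,1,1,1,1,1,1,1,2).

Reading off H_k = ker ∂_k / im ∂_{k+1}:

  H_0: rank C_0 − rank ∂_1 = 10 − 9 = 1, and the invariant factors of ∂_1 are all 1, so H_0 ≅ Z.
  H_1: rank ker ∂_1 − rank ∂_2 = (30 − 9) − 20 = 1, and ∂_2 has invariant factor 2 > 1, so H_1 ≅ Z ⊕ Z/2Z.
  H_2: rank ker ∂_2 − rank ∂_3 = (20 − 20) − 0 = 0, and there is no ∂_3, so H_2 ≅ 0.

As a check, the Euler characteristic is 10 − 30 + 20 = 0, which agrees with 1 − 1 + 0 = 0.

H_0 = Z,  H_1 = Z ⊕ Z/2Z,  H_2 = 0.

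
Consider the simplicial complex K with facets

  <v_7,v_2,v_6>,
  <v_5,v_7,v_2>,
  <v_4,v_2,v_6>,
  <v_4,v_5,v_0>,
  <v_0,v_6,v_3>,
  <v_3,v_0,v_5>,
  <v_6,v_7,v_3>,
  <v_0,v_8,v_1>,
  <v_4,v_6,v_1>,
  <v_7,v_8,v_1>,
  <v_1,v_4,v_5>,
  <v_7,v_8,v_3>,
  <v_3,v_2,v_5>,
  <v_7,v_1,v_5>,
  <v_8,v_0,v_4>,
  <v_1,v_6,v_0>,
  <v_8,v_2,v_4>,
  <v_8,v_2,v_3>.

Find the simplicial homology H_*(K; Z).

Order the vertices as v_0 < v_1 < v_2 < v_3 < v_4 < v_5 < v_6 < v_7 < v_8. Listing each simplex with vertices in this order, K has dimension 2 with simplices:

  0-simplices (9): [v_0], [v_1], [v_2], [v_3], [v_4], [v_5], [v_6], [v_7], [v_8]
  1-simplices (27): (27 of them)
  2-simplices (18): (18 of them)

giving chain groups C_0 ≅ Z^9, C_1 ≅ Z^27, C_2 ≅ Z^18.

∂_1: C_1 → C_0 sends each edge [p,q] (with p < q) to q − p. For instance
  ∂[v_4,v_5] = [v_5] − [v_4].
This gives a 9×27 integer matrix of rank 8; reducing to Smith normal form yields diagonal entries (1,1,1,1,1,1,1,1).

Boundary ∂_2: C_2 → C_1 acts by ∂[p,q,r] = [q,r] − [p,r] + [p,q]. For instance
  ∂[v_3,v_6,v_7] = [v_6,v_7] − [v_3,v_7] + [v_3,v_6],
  ∂[v_0,v_4,v_5] = [v_4,v_5] − [v_0,v_5] + [v_0,v_4].
The resulting 27×18 matrix has rank 18, and its Smith normal form has invariant factors (1,1,1,1,1,1,1,1,1,1,1,1,1,1,1,1,1,2).

Computing H_k = (kernel of ∂_k) / (image of ∂_{k+1}):

  H_0: rank C_0 − rank ∂_1 = 9 − 8 = 1, and the invariant factors of ∂_1 are all 1, so H_0 = Z.
  H_1: rank ker ∂_1 − rank ∂_2 = (27 − 8) − 18 = 1, and ∂_2 has invariant factor 2 > 1, so H_1 = Z ⊕ Z/2.
  H_2: rank ker ∂_2 − rank ∂_3 = (18 − 18) − 0 = 0, and there is no ∂_3, so H_2 = 0.

H_0 ≅ Z,  H_1 ≅ Z ⊕ Z/2,  H_2 = 0.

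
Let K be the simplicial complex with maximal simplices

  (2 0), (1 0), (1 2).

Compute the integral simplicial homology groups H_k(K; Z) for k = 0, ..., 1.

K has 3 vertices, 3 edges.
rank ∂_0 = 0, rank ∂_1 = 2 ⇒ b_0 = 3 − 0 − 2 = 1; all invariant factors of ∂_1 are 1 so no torsion. So H_0 = Z.
rank ∂_1 = 2, rank ∂_2 = 0 ⇒ b_1 = 3 − 2 − 0 = 1. So H_1 = Z.

H_0 = Z,  H_1 = Z.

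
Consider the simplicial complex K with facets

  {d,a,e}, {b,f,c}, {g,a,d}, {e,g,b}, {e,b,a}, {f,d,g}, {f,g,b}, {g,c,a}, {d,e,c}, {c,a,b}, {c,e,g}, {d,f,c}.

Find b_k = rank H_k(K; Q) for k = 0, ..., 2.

Take the total order a < b < c < d < e < f < g on the vertex set. Then K (dimension 2) consists of the simplices:

  0-simplices (7): a, b, c, d, e, f, g
  1-simplices (18): ab, ac, ad, ae, ag, bc, be, bf, bg, cd, ce, cf, cg, de, df, dg, eg, fg
  2-simplices (12): abc, abe, acg, ade, adg, bcf, beg, bfg, cde, cdf, ceg, dfg

so the chain groups are C_0 ≅ Z^7, C_1 ≅ Z^18, C_2 ≅ Z^12.

The boundary map ∂_1: C_1 → C_0 maps an edge to its endpoints' difference, ∂[p,q] = q − p.
This gives a 7×18 integer matrix of rank 6; reducing to Smith normal form yields diagonal entries (1,1,1,1,1,1).

Boundary ∂_2: C_2 → C_1 sends each 2-simplex [p,q,r] to [q,r] − [p,r] + [p,q]. For instance
  ∂acg = cg − ag + ac,
  ∂cdf = df − cf + cd.
This gives a 18×12 integer matrix of rank 12; reducing to Smith normal form yields diagonal entries (1,1,1,1,1,1,1,1,1,1,1,2).

From H_k ≅ ker(∂_k) / im(∂_{k+1}) we obtain:

  H_0: rank C_0 − rank ∂_1 = 7 − 6 = 1, and the invariant factors of ∂_1 are all 1, so H_0 = Z.
  H_1: rank ker ∂_1 − rank ∂_2 = (18 − 6) − 12 = 0, and ∂_2 has invariant factor 2 > 1, so H_1 = Z/2.
  H_2: rank ker ∂_2 − rank ∂_3 = (12 − 12) − 0 = 0, and there is no ∂_3, so H_2 = 0.

As a check, the Euler characteristic is 7 − 18 + 12 = 1, which agrees with 1 − 0 + 0 = 1.
(K is a triangulation of the real projective plane RP^2.)

Hence the Betti numbers are b_0 = 1, b_1 = 0, b_2 = 0.

b_0 = 1, b_1 = 0, b_2 = 0.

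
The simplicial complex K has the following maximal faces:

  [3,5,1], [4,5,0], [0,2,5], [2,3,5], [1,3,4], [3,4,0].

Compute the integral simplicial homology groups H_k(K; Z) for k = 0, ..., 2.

Take the total order 0 < 1 < 2 < 3 < 4 < 5 on the vertex set. Then K (dimension 2) consists of the simplices:

  0-simplices (6): [0], [1], [2], [3], [4], [5]
  1-simplices (12): [0,2], [0,3], [0,4], [0,5], [1,3], [1,4], [1,5], [2,3], [2,5], [3,4], [3,5], [4,5]
  2-simplices (6): [0,2,5], [0,3,4], [0,4,5], [1,3,4], [1,3,5], [2,3,5]

giving chain groups C_0 ≅ Z^6, C_1 ≅ Z^12, C_2 ≅ Z^6.

The boundary map ∂_1: C_1 → C_0 sends each edge [p,q] (with p < q) to q − p.
This gives a 6×12 integer matrix of rank 5; reducing to Smith normal form yields diagonal entries (1,1,1,1,1).

The boundary map ∂_2: C_2 → C_1 maps a triangle to the signed sum of its edges. For instance
  ∂[2,3,5] = [3,5] − [2,5] + [2,3],
  ∂[1,3,4] = [3,4] − [1,4] + [1,3].
As a 12×6 matrix over Z this has rank 6, with invariant factors (1,1,1,1,1,1).

From H_k ≅ ker(∂_k) / im(∂_{k+1}) we obtain:

  H_0: rank C_0 − rank ∂_1 = 6 − 5 = 1, and the invariant factors of ∂_1 are all 1, so H_0 = Z.
  H_1: rank ker ∂_1 − rank ∂_2 = (12 − 5) − 6 = 1, and the invariant factors of ∂_2 are all 1, so H_1 = Z.
  H_2: rank ker ∂_2 − rank ∂_3 = (6 − 6) − 0 = 0, and there is no ∂_3, so H_2 = 0.

H_0 ≅ Z,  H_1 ≅ Z,  H_2 = 0.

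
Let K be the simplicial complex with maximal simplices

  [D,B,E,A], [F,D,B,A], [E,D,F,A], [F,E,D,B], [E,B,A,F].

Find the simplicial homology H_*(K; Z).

We work with the vertex ordering A < B < D < E < F. The simplices of K, each written with vertices in increasing order, are:

  0-simplices (5): A, B, D, E, F
  1-simplices (10): AB, AD, AE, AF, BD, BE, BF, DE, DF, EF
  2-simplices (10): ABD, ABE, ABF, ADE, ADF, AEF, BDE, BDF, BEF, DEF
  3-simplices (5): ABDE, ABDF, ABEF, ADEF, BDEF

Hence C_0 ≅ Z^5, C_1 ≅ Z^10, C_2 ≅ Z^10, C_3 ≅ Z^5.

Boundary ∂_1: C_1 → C_0 sends each edge [p,q] (with p < q) to q − p. For instance
  ∂AB = B − A.
As a 5×10 matrix over Z this has rank 4, with invariant factors (1,1,1,1).

The boundary map ∂_2: C_2 → C_1 maps a triangle to the signed sum of its edges. For instance
  ∂DEF = EF − DF + DE,
  ∂ABF = BF − AF + AB.
As a 10×10 matrix over Z this has rank 6, with invariant factors (1,1,1,1,1,1).

∂_3: C_3 → C_2 sends each 3-simplex σ to the alternating sum Σ_i (−1)^i (σ with its i-th vertex removed). For instance
  ∂ABEF = BEF − AEF + ABF − ABE,
  ∂BDEF = DEF − BEF + BDF − BDE.
The 10×5 boundary matrix has rank 4 and Smith normal form diag(1,1,1,1).

Reading off H_k = ker ∂_k / im ∂_{k+1}:

  H_0: rank C_0 − rank ∂_1 = 5 − 4 = 1, and the invariant factors of ∂_1 are all 1, so H_0 ≅ Z.
  H_1: rank ker ∂_1 − rank ∂_2 = (10 − 4) − 6 = 0, and the invariant factors of ∂_2 are all 1, so H_1 ≅ 0.
  H_2: rank ker ∂_2 − rank ∂_3 = (10 − 6) − 4 = 0, and the invariant factors of ∂_3 are all 1, so H_2 ≅ 0.
  H_3: rank ker ∂_3 − rank ∂_4 = (5 − 4) − 0 = 1, and there is no ∂_4, so H_3 ≅ Z.

As a check, the Euler characteristic is 5 − 10 + 10 − 5 = 0, which agrees with 1 − 0 + 0 − 1 = 0.

H_0 = Z,  H_1 = 0,  H_2 = 0,  H_3 = Z.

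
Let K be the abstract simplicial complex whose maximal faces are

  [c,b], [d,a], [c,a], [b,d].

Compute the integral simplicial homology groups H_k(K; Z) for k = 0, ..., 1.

H_0 ≅ Z,  H_1 ≅ Z.

We work with the vertex ordering a < b < c < d. The simplices of K, each written with vertices in increasing order, are:

  0-simplices (4): a, b, c, d
  1-simplices (4): ac, ad, bc, bd

giving chain groups C_0 ≅ Z^4, C_1 ≅ Z^4.

The boundary map ∂_1: C_1 → C_0 maps an edge to its endpoints' difference, ∂[p,q] = q − p. For instance
  ∂bc = c − b.
This gives a 4×4 integer matrix of rank 3; reducing to Smith normal form yields diagonal entries (1,1,1).

Now H_k = ker ∂_k / im ∂_{k+1}, so:

  H_0: rank C_0 − rank ∂_1 = 4 − 3 = 1, and the invariant factors of ∂_1 are all 1, so H_0 ≅ Z.
  H_1: rank ker ∂_1 − rank ∂_2 = (4 − 3) − 0 = 1, and there is no ∂_2, so H_1 ≅ Z.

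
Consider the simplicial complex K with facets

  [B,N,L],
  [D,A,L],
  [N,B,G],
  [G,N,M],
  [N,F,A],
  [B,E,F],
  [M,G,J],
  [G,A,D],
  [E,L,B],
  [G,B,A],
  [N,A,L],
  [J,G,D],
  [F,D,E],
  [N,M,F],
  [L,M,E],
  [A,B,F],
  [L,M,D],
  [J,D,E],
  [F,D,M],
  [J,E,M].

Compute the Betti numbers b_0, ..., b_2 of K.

Fix the vertex order A < B < D < E < F < G < J < L < M < N and write every simplex with vertices in increasing order. Then dim K = 2 and the simplices of K are:

  0-simplices (10): A, B, D, E, F, G, J, L, M, N
  1-simplices (30): AB, AD, AF, AG, AL, AN, BE, BF, BG, BL, BN, DE, DF, DG, DJ, DL, DM, EF, EJ, EL, EM, FM, FN, GJ, GM, GN, JM, LM, LN, MN
  2-simplices (20): ABF, ABG, ADG, ADL, AFN, ALN, BEF, BEL, BGN, BLN, DEF, DEJ, DFM, DGJ, DLM, EJM, ELM, FMN, GJM, GMN

giving chain groups C_0 ≅ Z^10, C_1 ≅ Z^30, C_2 ≅ Z^20.

∂_1: C_1 → C_0 maps an edge to its endpoints' difference, ∂[p,q] = q − p. For instance
  ∂DG = G − D.
This gives a 10×30 integer matrix of rank 9; reducing to Smith normal form yields diagonal entries (1,1,1,1,1,1,1,1,1).

The boundary map ∂_2: C_2 → C_1 sends each 2-simplex [p,q,r] to [q,r] − [p,r] + [p,q]. For instance
  ∂ADL = DL − AL + AD,
  ∂EJM = JM − EM + EJ.
As a 30×20 matrix over Z this has rank 20, with invariant factors (1,1,1,1,1,1,1,1,1,1,1,1,1,1,1,1,1,1,1,2).

Computing H_k = (kernel of ∂_k) / (image of ∂_{k+1}):

  H_0: rank C_0 − rank ∂_1 = 10 − 9 = 1, and the invariant factors of ∂_1 are all 1, so H_0 = Z.
  H_1: rank ker ∂_1 − rank ∂_2 = (30 − 9) − 20 = 1, and ∂_2 has invariant factor 2 > 1, so H_1 = Z × Z/2.
  H_2: rank ker ∂_2 − rank ∂_3 = (20 − 20) − 0 = 0, and there is no ∂_3, so H_2 = 0.

As a check, the Euler characteristic is 10 − 30 + 20 = 0, which agrees with 1 − 1 + 0 = 0.

Hence the Betti numbers are b_0 = 1, b_1 = 1, b_2 = 0.

b_0 = 1, b_1 = 1, b_2 = 0.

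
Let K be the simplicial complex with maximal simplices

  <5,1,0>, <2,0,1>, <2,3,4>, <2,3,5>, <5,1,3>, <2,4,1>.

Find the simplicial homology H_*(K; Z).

H_0 ≅ Z,  H_1 ≅ Z,  H_2 = 0.

Order the vertices as 0 < 1 < 2 < 3 < 4 < 5. Listing each simplex with vertices in this order, K has dimension 2 with simplices:

  0-simplices (6): [0], [1], [2], [3], [4], [5]
  1-simplices (12): [0,1], [0,2], [0,5], [1,2], [1,3], [1,4], [1,5], [2,3], [2,4], [2,5], [3,4], [3,5]
  2-simplices (6): [0,1,2], [0,1,5], [1,2,4], [1,3,5], [2,3,4], [2,3,5]

Hence C_0 ≅ Z^6, C_1 ≅ Z^12, C_2 ≅ Z^6.

The boundary map ∂_1: C_1 → C_0 is given by ∂[p,q] = [q] − [p].
As a 6×12 matrix over Z this has rank 5, with invariant factors (1,1,1,1,1).

The boundary map ∂_2: C_2 → C_1 maps a triangle to the signed sum of its edges. For instance
  ∂[1,2,4] = [2,4] − [1,4] + [1,2],
  ∂[2,3,4] = [3,4] − [2,4] + [2,3].
The 12×6 boundary matrix has rank 6 and Smith normal form diag(1,1,1,1,1,1).

From H_k ≅ ker(∂_k) / im(∂_{k+1}) we obtain:

  H_0: rank C_0 − rank ∂_1 = 6 − 5 = 1, and the invariant factors of ∂_1 are all 1, so H_0 = Z.
  H_1: rank ker ∂_1 − rank ∂_2 = (12 − 5) − 6 = 1, and the invariant factors of ∂_2 are all 1, so H_1 = Z.
  H_2: rank ker ∂_2 − rank ∂_3 = (6 − 6) − 0 = 0, and there is no ∂_3, so H_2 = 0.

As a check, the Euler characteristic is 6 − 12 + 6 = 0, which agrees with 1 − 1 + 0 = 0.
(K is a triangulation of the cylinder S^1 x I.)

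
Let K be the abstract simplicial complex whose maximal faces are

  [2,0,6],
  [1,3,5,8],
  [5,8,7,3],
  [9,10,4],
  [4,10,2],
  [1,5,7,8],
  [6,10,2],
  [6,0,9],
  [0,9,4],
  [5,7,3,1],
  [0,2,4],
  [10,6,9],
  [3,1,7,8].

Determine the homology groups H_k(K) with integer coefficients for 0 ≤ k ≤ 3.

Fix the vertex order 0 < 1 < 2 < 3 < 4 < 5 < 6 < 7 < 8 < 9 < 10 and write every simplex with vertices in increasing order. Then dim K = 3 and the simplices of K are:

  0-simplices (11): [0], [1], [2], [3], [4], [5], [6], [7], [8], [9], [10]
  1-simplices (22): [0,2], [0,4], [0,6], [0,9], [1,3], [1,5], [1,7], [1,8], [2,4], [2,6], [2,10], [3,5], [3,7], [3,8], [4,9], [4,10], [5,7], [5,8], [6,9], [6,10], [7,8], [9,10]
  2-simplices (18): (18 of them)
  3-simplices (5): [1,3,5,7], [1,3,5,8], [1,3,7,8], [1,5,7,8], [3,5,7,8]

giving chain groups C_0 ≅ Z^11, C_1 ≅ Z^22, C_2 ≅ Z^18, C_3 ≅ Z^5.

∂_1: C_1 → C_0 is given by ∂[p,q] = [q] − [p].
This gives a 11×22 integer matrix of rank 9; reducing to Smith normal form yields diagonal entries (1,1,1,1,1,1,1,1,1).

The boundary map ∂_2: C_2 → C_1 sends each 2-simplex [p,q,r] to [q,r] − [p,r] + [p,q]. For instance
  ∂[5,7,8] = [7,8] − [5,8] + [5,7],
  ∂[3,5,8] = [5,8] − [3,8] + [3,5].
The 22×18 boundary matrix has rank 13 and Smith normal form diag(1,1,1,1,1,1,1,1,1,1,1,1,1).

The boundary map ∂_3: C_3 → C_2 sends each 3-simplex σ to the alternating sum Σ_i (−1)^i (σ with its i-th vertex removed). For instance
  ∂[1,3,5,7] = [3,5,7] − [1,5,7] + [1,3,7] − [1,3,5],
  ∂[1,3,5,8] = [3,5,8] − [1,5,8] + [1,3,8] − [1,3,5].
As a 18×5 matrix over Z this has rank 4, with invariant factors (1,1,1,1).

Now H_k = ker ∂_k / im ∂_{k+1}, so:

  H_0: rank C_0 − rank ∂_1 = 11 − 9 = 2, and the invariant factors of ∂_1 are all 1, so H_0 = Z^2.
  H_1: rank ker ∂_1 − rank ∂_2 = (22 − 9) − 13 = 0, and the invariant factors of ∂_2 are all 1, so H_1 = 0.
  H_2: rank ker ∂_2 − rank ∂_3 = (18 − 13) − 4 = 1, and the invariant factors of ∂_3 are all 1, so H_2 = Z.
  H_3: rank ker ∂_3 − rank ∂_4 = (5 − 4) − 0 = 1, and there is no ∂_4, so H_3 = Z.

H_0 ≅ Z^2,  H_1 = 0,  H_2 ≅ Z,  H_3 ≅ Z.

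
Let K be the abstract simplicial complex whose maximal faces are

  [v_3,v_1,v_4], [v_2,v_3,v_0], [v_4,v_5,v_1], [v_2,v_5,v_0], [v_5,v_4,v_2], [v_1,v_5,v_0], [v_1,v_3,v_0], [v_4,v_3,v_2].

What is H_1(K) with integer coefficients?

H_1 = 0.

Fix the vertex order v_0 < v_1 < v_2 < v_3 < v_4 < v_5 and write every simplex with vertices in increasing order. Then dim K = 2 and the simplices of K are:

  0-simplices (6): [v_0], [v_1], [v_2], [v_3], [v_4], [v_5]
  1-simplices (12): [v_0,v_1], [v_0,v_2], [v_0,v_3], [v_0,v_5], [v_1,v_3], [v_1,v_4], [v_1,v_5], [v_2,v_3], [v_2,v_4], [v_2,v_5], [v_3,v_4], [v_4,v_5]
  2-simplices (8): [v_0,v_1,v_3], [v_0,v_1,v_5], [v_0,v_2,v_3], [v_0,v_2,v_5], [v_1,v_3,v_4], [v_1,v_4,v_5], [v_2,v_3,v_4], [v_2,v_4,v_5]

Hence C_0 ≅ Z^6, C_1 ≅ Z^12, C_2 ≅ Z^8.

The boundary map ∂_1: C_1 → C_0 is given by ∂[p,q] = [q] − [p]. For instance
  ∂[v_0,v_3] = [v_3] − [v_0].
The 6×12 boundary matrix has rank 5 and Smith normal form diag(1,1,1,1,1).

The boundary map ∂_2: C_2 → C_1 acts by ∂[p,q,r] = [q,r] − [p,r] + [p,q]. For instance
  ∂[v_2,v_3,v_4] = [v_3,v_4] − [v_2,v_4] + [v_2,v_3],
  ∂[v_0,v_2,v_5] = [v_2,v_5] − [v_0,v_5] + [v_0,v_2].
This gives a 12×8 integer matrix of rank 7; reducing to Smith normal form yields diagonal entries (1,1,1,1,1,1,1).

Computing H_k = (kernel of ∂_k) / (image of ∂_{k+1}):

  H_1: rank ker ∂_1 − rank ∂_2 = (12 − 5) − 7 = 0, and the invariant factors of ∂_2 are all 1, so H_1 = 0.

(K is a triangulation of the 2-sphere S^2.)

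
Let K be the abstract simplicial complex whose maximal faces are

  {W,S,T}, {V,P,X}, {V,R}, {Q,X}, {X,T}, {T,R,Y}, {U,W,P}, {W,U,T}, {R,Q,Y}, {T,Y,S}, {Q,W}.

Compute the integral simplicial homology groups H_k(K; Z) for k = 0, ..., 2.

Take the total order P < Q < R < S < T < U < V < W < X < Y on the vertex set. Then K (dimension 2) consists of the simplices:

  0-simplices (10): P, Q, R, S, T, U, V, W, X, Y
  1-simplices (20): PU, PV, PW, PX, QR, QW, QX, QY, RT, RV, RY, ST, SW, SY, TU, TW, TX, TY, UW, VX
  2-simplices (7): PUW, PVX, QRY, RTY, STW, STY, TUW

so the chain groups are C_0 ≅ Z^10, C_1 ≅ Z^20, C_2 ≅ Z^7.

∂_1: C_1 → C_0 sends each edge [p,q] (with p < q) to q − p.
This gives a 10×20 integer matrix of rank 9; reducing to Smith normal form yields diagonal entries (1,1,1,1,1,1,1,1,1).

The boundary map ∂_2: C_2 → C_1 acts by ∂[p,q,r] = [q,r] − [p,r] + [p,q]. For instance
  ∂QRY = RY − QY + QR,
  ∂STW = TW − SW + ST.
The 20×7 boundary matrix has rank 7 and Smith normal form diag(1,1,1,1,1,1,1).

Reading off H_k = ker ∂_k / im ∂_{k+1}:

  H_0: rank C_0 − rank ∂_1 = 10 − 9 = 1, and the invariant factors of ∂_1 are all 1, so H_0 = Z.
  H_1: rank ker ∂_1 − rank ∂_2 = (20 − 9) − 7 = 4, and the invariant factors of ∂_2 are all 1, so H_1 = Z^4.
  H_2: rank ker ∂_2 − rank ∂_3 = (7 − 7) − 0 = 0, and there is no ∂_3, so H_2 = 0.

As a check, the Euler characteristic is 10 − 20 + 7 = -3, which agrees with 1 − 4 + 0 = -3.

H_0 = Z,  H_1 = Z^4,  H_2 = 0.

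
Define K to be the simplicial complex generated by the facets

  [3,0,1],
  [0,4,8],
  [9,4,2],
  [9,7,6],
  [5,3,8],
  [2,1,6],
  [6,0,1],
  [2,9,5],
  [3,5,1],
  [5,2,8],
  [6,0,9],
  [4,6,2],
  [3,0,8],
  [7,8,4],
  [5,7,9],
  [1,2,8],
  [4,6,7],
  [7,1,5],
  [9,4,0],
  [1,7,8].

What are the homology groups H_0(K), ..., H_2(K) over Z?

Fix the vertex order 0 < 1 < 2 < 3 < 4 < 5 < 6 < 7 < 8 < 9 and write every simplex with vertices in increasing order. Then dim K = 2 and the simplices of K are:

  0-simplices (10): [0], [1], [2], [3], [4], [5], [6], [7], [8], [9]
  1-simplices (30): (30 of them)
  2-simplices (20): (20 of them)

so the chain groups are C_0 ≅ Z^10, C_1 ≅ Z^30, C_2 ≅ Z^20.

∂_1: C_1 → C_0 is given by ∂[p,q] = [q] − [p].
The resulting 10×30 matrix has rank 9, and its Smith normal form has invariant factors (1,1,1,1,1,1,1,1,1).

∂_2: C_2 → C_1 sends each 2-simplex [p,q,r] to [q,r] − [p,r] + [p,q]. For instance
  ∂[3,5,8] = [5,8] − [3,8] + [3,5],
  ∂[0,1,3] = [1,3] − [0,3] + [0,1].
As a 30×20 matrix over Z this has rank 20, with invariant factors (1,1,1,1,1,1,1,1,1,1,1,1,1,1,1,1,1,1,1,2).

Computing H_k = (kernel of ∂_k) / (image of ∂_{k+1}):

  H_0: rank C_0 − rank ∂_1 = 10 − 9 = 1, and the invariant factors of ∂_1 are all 1, so H_0 = Z.
  H_1: rank ker ∂_1 − rank ∂_2 = (30 − 9) − 20 = 1, and ∂_2 has invariant factor 2 > 1, so H_1 = Z ⊕ Z/2Z.
  H_2: rank ker ∂_2 − rank ∂_3 = (20 − 20) − 0 = 0, and there is no ∂_3, so H_2 = 0.

As a check, the Euler characteristic is 10 − 30 + 20 = 0, which agrees with 1 − 1 + 0 = 0.

H_0 = Z,  H_1 = Z ⊕ Z/2Z,  H_2 = 0.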